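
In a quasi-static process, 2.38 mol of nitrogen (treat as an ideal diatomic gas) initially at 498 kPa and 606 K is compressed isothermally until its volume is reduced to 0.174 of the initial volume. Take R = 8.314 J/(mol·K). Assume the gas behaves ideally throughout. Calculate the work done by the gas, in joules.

V₁ = nRT₁/P₁ = 2.38×8.314×606/498 = 24.1 L.
Isothermal: T stays 606 K; PV = const ⇒ V₂ = 4.19 L, P₂ = 2860 kPa.
W = nRT ln(V₂/V₁) = 2.38×8.314×606×ln(0.174) = -21000 J.

-21000 J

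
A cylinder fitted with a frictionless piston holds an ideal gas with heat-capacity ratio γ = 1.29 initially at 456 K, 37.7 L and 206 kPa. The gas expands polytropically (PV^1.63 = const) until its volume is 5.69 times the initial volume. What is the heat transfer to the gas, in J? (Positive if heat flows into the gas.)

-9620 J

n = P₁V₁/(RT₁) = 206×37.7/(8.314×456) = 2.05 mol.
Polytropic n=1.63: T₂ = T₁(V₁/V₂)^(n−1) = 456×(0.176)^0.63 = 152 K; P₂ = P₁(V₁/V₂)^n = 12.1 kPa.
W = (P₁V₁−P₂V₂)/(n−1) = (206×37.7−12.1×215)/0.63 = 8200 J.
ΔU = nCvΔT = 2.05×28.7×(152−456) = -17800 J.
Q = ΔU + W = -9620 J.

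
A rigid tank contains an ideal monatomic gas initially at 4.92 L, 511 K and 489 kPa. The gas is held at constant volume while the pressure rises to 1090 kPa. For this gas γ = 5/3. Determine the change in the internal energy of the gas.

4440 J

n = P₁V₁/(RT₁) = 489×4.92/(8.314×511) = 0.566 mol.
Isochoric: V stays 4.92 L; P/T = const ⇒ T₂ = 1140 K, P₂ = 1090 kPa.
For an ideal gas ΔU = nCvΔT with Cv = (3/2)R = 12.5 J/(mol·K).
ΔU = 0.566×12.5×(1140−511) = 4440 J.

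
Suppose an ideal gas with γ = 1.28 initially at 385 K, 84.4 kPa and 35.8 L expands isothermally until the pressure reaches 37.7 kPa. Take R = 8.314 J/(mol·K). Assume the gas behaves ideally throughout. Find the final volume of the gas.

Isothermal: T stays 385 K; PV = const ⇒ V₂ = 80.1 L, P₂ = 37.7 kPa.

80.1 L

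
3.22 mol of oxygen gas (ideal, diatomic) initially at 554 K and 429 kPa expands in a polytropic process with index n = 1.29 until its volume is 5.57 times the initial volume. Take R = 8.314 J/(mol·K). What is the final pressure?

V₁ = nRT₁/P₁ = 3.22×8.314×554/429 = 34.6 L.
Polytropic n=1.29: T₂ = T₁(V₁/V₂)^(n−1) = 554×(0.180)^0.29 = 337 K; P₂ = P₁(V₁/V₂)^n = 46.8 kPa.

46.8 kPa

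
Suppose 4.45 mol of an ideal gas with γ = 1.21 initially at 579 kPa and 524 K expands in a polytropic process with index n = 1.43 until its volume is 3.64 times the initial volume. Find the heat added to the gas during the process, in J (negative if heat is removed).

V₁ = nRT₁/P₁ = 4.45×8.314×524/579 = 33.5 L.
Polytropic n=1.43: T₂ = T₁(V₁/V₂)^(n−1) = 524×(0.275)^0.43 = 301 K; P₂ = P₁(V₁/V₂)^n = 91.3 kPa.
W = (P₁V₁−P₂V₂)/(n−1) = (579×33.5−91.3×122)/0.43 = 19200 J.
ΔU = nCvΔT = 4.45×39.6×(301−524) = -39300 J.
Q = ΔU + W = -20100 J.

-20100 J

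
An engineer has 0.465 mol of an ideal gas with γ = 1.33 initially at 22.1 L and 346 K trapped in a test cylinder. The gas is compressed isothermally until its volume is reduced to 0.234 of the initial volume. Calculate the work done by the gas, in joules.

-1940 J

P₁ = nRT₁/V₁ = 0.465×8.314×346/22.1 = 60.5 kPa.
Isothermal: T stays 346 K; PV = const ⇒ V₂ = 5.17 L, P₂ = 259 kPa.
W = nRT ln(V₂/V₁) = 0.465×8.314×346×ln(0.234) = -1940 J.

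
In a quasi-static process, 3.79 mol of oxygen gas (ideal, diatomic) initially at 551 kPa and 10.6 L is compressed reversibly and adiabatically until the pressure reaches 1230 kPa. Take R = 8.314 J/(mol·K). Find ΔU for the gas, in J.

T₁ = P₁V₁/(nR) = 551×10.6/(3.79×8.314) = 185 K.
Adiabatic: T₂/T₁ = (P₂/P₁)^((γ−1)/γ) ⇒ T₂ = 185×(2.23)^0.286 = 233 K; V₂ = 5.97 L.
For an ideal gas ΔU = nCvΔT with Cv = (5/2)R = 20.8 J/(mol·K).
ΔU = 3.79×20.8×(233−185) = 3770 J.

3770 J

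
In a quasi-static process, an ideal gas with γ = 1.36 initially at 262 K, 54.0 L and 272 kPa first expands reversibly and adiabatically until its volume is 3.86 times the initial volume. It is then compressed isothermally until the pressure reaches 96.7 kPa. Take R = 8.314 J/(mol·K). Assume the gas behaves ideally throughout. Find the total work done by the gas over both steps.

8460 J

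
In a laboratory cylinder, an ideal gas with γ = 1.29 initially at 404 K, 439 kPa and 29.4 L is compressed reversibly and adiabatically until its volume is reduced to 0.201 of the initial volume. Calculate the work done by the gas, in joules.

n = P₁V₁/(RT₁) = 439×29.4/(8.314×404) = 3.84 mol.
Adiabatic: TV^(γ−1) = const ⇒ T₂ = 404×(4.98)^0.290 = 643 K; PV^γ = const ⇒ P₂ = 3480 kPa.
ΔU = nCvΔT = 3.84×28.7×(643−404) = 26400 J.
Q = 0 for an adiabatic process, so W = −ΔU = -26400 J.

-26400 J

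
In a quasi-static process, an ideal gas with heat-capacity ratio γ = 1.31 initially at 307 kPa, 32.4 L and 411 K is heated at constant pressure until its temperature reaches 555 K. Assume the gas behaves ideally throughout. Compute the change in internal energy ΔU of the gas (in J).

n = P₁V₁/(RT₁) = 307×32.4/(8.314×411) = 2.91 mol.
Isobaric: P stays 307 kPa; V/T = const ⇒ T₂ = 555 K, V₂ = 43.8 L.
For an ideal gas ΔU = nCvΔT with Cv = R/(γ−1) = 26.8 J/(mol·K).
ΔU = 2.91×26.8×(555−411) = 11200 J.

11200 J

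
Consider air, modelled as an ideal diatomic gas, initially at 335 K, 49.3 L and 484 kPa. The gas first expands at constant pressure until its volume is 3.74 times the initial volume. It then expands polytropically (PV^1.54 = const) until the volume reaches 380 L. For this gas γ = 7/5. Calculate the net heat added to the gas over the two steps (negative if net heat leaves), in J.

n = P₁V₁/(RT₁) = 484×49.3/(8.314×335) = 8.57 mol.
Step 1 — Isobaric: P stays 484 kPa; V/T = const ⇒ T₂ = 1250 K, V₂ = 184 L.
W = PΔV = 484×(184−49.3) kPa·L = 65400 J.
ΔU = nCvΔT = 8.57×20.8×(1250−335) = 163000 J.
Q = ΔU + W = nCpΔT = 229000 J.
State after step 1: P = 484 kPa, V = 184 L, T = 1250 K.
Step 2 — Polytropic n=1.54: T₂ = T₁(V₁/V₂)^(n−1) = 1250×(0.485)^0.54 = 848 K; P₂ = P₁(V₁/V₂)^n = 159 kPa.
W = (P₁V₁−P₂V₂)/(n−1) = (484×184−159×380)/0.54 = 53400 J.
ΔU = nCvΔT = 8.57×20.8×(848−1250) = -72100 J.
Q = ΔU + W = -18700 J.
Net over both steps: W = 119000 J, Q = 210000 J, ΔU = 91300 J.

210000 J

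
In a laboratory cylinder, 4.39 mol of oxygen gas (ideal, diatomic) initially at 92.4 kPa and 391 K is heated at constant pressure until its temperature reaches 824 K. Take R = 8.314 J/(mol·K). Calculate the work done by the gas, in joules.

15800 J

V₁ = nRT₁/P₁ = 4.39×8.314×391/92.4 = 154 L.
Isobaric: P stays 92.4 kPa; V/T = const ⇒ T₂ = 824 K, V₂ = 325 L.
W = PΔV = 92.4×(325−154) kPa·L = 15800 J.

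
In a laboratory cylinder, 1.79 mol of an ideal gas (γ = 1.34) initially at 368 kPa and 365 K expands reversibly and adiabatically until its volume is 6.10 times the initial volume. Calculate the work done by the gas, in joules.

V₁ = nRT₁/P₁ = 1.79×8.314×365/368 = 14.8 L.
Adiabatic: TV^(γ−1) = const ⇒ T₂ = 365×(0.164)^0.340 = 197 K; PV^γ = const ⇒ P₂ = 32.6 kPa.
ΔU = nCvΔT = 1.79×24.5×(197−365) = -7340 J.
Q = 0 for an adiabatic process, so W = −ΔU = 7340 J.

7340 J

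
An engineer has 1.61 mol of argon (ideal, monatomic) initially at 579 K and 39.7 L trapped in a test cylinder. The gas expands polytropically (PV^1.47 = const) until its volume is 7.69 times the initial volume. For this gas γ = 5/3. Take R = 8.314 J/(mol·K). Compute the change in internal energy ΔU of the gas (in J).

P₁ = nRT₁/V₁ = 1.61×8.314×579/39.7 = 195 kPa.
Polytropic n=1.47: T₂ = T₁(V₁/V₂)^(n−1) = 579×(0.130)^0.47 = 222 K; P₂ = P₁(V₁/V₂)^n = 9.73 kPa.
For an ideal gas ΔU = nCvΔT with Cv = (3/2)R = 12.5 J/(mol·K).
ΔU = 1.61×12.5×(222−579) = -7170 J.

-7170 J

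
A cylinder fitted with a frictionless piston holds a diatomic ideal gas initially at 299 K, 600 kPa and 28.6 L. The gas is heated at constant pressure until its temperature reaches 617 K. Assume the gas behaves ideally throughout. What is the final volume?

59.0 L

Isobaric: P stays 600 kPa; V/T = const ⇒ T₂ = 617 K, V₂ = 59.0 L.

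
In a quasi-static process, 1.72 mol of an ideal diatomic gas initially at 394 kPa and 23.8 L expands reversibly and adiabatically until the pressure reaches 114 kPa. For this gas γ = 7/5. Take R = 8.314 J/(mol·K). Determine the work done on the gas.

-6990 J

T₁ = P₁V₁/(nR) = 394×23.8/(1.72×8.314) = 656 K.
Adiabatic: T₂/T₁ = (P₂/P₁)^((γ−1)/γ) ⇒ T₂ = 656×(0.289)^0.286 = 460 K; V₂ = 57.7 L.
ΔU = nCvΔT = 1.72×20.8×(460−656) = -6990 J.
Q = 0 for an adiabatic process, so W = −ΔU = 6990 J.
Work done on the gas = −W_by = -6990 J.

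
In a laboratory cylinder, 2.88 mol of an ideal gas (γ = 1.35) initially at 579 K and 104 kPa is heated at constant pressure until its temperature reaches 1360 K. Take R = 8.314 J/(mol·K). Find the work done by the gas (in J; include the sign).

V₁ = nRT₁/P₁ = 2.88×8.314×579/104 = 133 L.
Isobaric: P stays 104 kPa; V/T = const ⇒ T₂ = 1360 K, V₂ = 313 L.
W = PΔV = 104×(313−133) kPa·L = 18700 J.

18700 J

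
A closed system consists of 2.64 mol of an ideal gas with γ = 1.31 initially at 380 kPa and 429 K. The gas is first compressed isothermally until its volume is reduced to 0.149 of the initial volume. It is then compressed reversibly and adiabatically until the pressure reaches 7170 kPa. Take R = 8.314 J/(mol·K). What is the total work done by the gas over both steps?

V₁ = nRT₁/P₁ = 2.64×8.314×429/380 = 24.8 L.
Step 1 — Isothermal: T stays 429 K; PV = const ⇒ V₂ = 3.69 L, P₂ = 2550 kPa.
ΔU = 0 (ideal gas, T constant).
W = nRT ln(V₂/V₁) = 2.64×8.314×429×ln(0.149) = -17900 J.
Q = ΔU + W = -17900 J.
State after step 1: P = 2550 kPa, V = 3.69 L, T = 429 K.
Step 2 — Adiabatic: T₂/T₁ = (P₂/P₁)^((γ−1)/γ) ⇒ T₂ = 429×(2.81)^0.237 = 548 K; V₂ = 1.68 L.
ΔU = nCvΔT = 2.64×26.8×(548−429) = 8420 J.
Q = 0 for an adiabatic process, so W = −ΔU = -8420 J.
Net over both steps: W = -26300 J, Q = -17900 J, ΔU = 8420 J.

-26300 J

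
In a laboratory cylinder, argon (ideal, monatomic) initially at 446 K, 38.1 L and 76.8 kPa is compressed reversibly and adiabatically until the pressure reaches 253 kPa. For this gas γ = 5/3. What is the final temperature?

Adiabatic: T₂/T₁ = (P₂/P₁)^((γ−1)/γ) ⇒ T₂ = 446×(3.29)^0.400 = 719 K; V₂ = 18.6 L.

719 K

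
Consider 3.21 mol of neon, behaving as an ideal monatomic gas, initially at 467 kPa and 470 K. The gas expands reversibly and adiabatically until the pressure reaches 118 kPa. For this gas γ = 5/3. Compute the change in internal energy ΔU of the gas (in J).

V₁ = nRT₁/P₁ = 3.21×8.314×470/467 = 26.9 L.
Adiabatic: T₂/T₁ = (P₂/P₁)^((γ−1)/γ) ⇒ T₂ = 470×(0.253)^0.400 = 271 K; V₂ = 61.3 L.
For an ideal gas ΔU = nCvΔT with Cv = (3/2)R = 12.5 J/(mol·K).
ΔU = 3.21×12.5×(271−470) = -7960 J.

-7960 J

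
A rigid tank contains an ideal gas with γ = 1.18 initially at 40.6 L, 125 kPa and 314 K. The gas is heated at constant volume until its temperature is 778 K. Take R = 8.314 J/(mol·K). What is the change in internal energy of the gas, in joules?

n = P₁V₁/(RT₁) = 125×40.6/(8.314×314) = 1.94 mol.
Isochoric: V stays 40.6 L; P/T = const ⇒ T₂ = 778 K, P₂ = 310 kPa.
For an ideal gas ΔU = nCvΔT with Cv = R/(γ−1) = 46.2 J/(mol·K).
ΔU = 1.94×46.2×(778−314) = 41700 J.

41700 J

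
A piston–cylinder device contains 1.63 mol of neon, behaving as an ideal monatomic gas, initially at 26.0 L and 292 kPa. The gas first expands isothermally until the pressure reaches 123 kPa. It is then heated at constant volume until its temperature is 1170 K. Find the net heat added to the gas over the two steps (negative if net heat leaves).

19000 J

T₁ = P₁V₁/(nR) = 292×26.0/(1.63×8.314) = 560 K.
Step 1 — Isothermal: T stays 560 K; PV = const ⇒ V₂ = 61.7 L, P₂ = 123 kPa.
ΔU = 0 (ideal gas, T constant).
W = nRT ln(V₂/V₁) = 1.63×8.314×560×ln(2.37) = 6560 J.
Q = ΔU + W = 6560 J.
State after step 1: P = 123 kPa, V = 61.7 L, T = 560 K.
Step 2 — Isochoric: V stays 61.7 L; P/T = const ⇒ T₂ = 1170 K, P₂ = 257 kPa.
W = 0 (no volume change).
ΔU = nCvΔT = 1.63×12.5×(1170−560) = 12400 J.
Q = ΔU = 12400 J.
Net over both steps: W = 6560 J, Q = 19000 J, ΔU = 12400 J.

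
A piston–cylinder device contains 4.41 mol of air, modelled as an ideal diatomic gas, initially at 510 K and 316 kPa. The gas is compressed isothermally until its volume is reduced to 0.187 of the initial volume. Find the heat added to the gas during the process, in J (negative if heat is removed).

V₁ = nRT₁/P₁ = 4.41×8.314×510/316 = 59.2 L.
Isothermal: T stays 510 K; PV = const ⇒ V₂ = 11.1 L, P₂ = 1690 kPa.
ΔU = 0 (ideal gas, T constant).
W = nRT ln(V₂/V₁) = 4.41×8.314×510×ln(0.187) = -31400 J.
Q = ΔU + W = -31400 J.

-31400 J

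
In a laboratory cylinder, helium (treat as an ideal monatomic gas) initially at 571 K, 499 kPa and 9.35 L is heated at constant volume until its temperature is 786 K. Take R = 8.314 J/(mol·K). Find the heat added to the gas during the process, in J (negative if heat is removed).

n = P₁V₁/(RT₁) = 499×9.35/(8.314×571) = 0.983 mol.
Isochoric: V stays 9.35 L; P/T = const ⇒ T₂ = 786 K, P₂ = 687 kPa.
W = 0 (no volume change).
ΔU = nCvΔT = 0.983×12.5×(786−571) = 2640 J.
Q = ΔU = 2640 J.

2640 J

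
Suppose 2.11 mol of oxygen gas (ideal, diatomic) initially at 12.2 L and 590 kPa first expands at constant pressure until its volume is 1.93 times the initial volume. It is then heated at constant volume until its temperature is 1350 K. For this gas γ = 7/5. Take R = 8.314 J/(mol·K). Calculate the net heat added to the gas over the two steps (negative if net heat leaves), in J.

T₁ = P₁V₁/(nR) = 590×12.2/(2.11×8.314) = 410 K.
Step 1 — Isobaric: P stays 590 kPa; V/T = const ⇒ T₂ = 792 K, V₂ = 23.5 L.
W = PΔV = 590×(23.5−12.2) kPa·L = 6690 J.
ΔU = nCvΔT = 2.11×20.8×(792−410) = 16700 J.
Q = ΔU + W = nCpΔT = 23400 J.
State after step 1: P = 590 kPa, V = 23.5 L, T = 792 K.
Step 2 — Isochoric: V stays 23.5 L; P/T = const ⇒ T₂ = 1350 K, P₂ = 1010 kPa.
W = 0 (no volume change).
ΔU = nCvΔT = 2.11×20.8×(1350−792) = 24500 J.
Q = ΔU = 24500 J.
Net over both steps: W = 6690 J, Q = 47900 J, ΔU = 41200 J.

47900 J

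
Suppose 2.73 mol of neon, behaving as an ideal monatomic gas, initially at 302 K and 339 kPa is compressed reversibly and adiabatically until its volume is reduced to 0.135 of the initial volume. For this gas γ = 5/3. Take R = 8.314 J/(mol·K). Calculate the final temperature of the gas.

1150 K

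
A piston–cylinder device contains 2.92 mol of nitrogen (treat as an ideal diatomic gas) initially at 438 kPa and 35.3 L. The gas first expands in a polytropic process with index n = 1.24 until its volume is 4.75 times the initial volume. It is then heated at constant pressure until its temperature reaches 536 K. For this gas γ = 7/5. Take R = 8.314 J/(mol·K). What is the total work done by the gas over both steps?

T₁ = P₁V₁/(nR) = 438×35.3/(2.92×8.314) = 637 K.
Step 1 — Polytropic n=1.24: T₂ = T₁(V₁/V₂)^(n−1) = 637×(0.211)^0.24 = 438 K; P₂ = P₁(V₁/V₂)^n = 63.4 kPa.
W = (P₁V₁−P₂V₂)/(n−1) = (438×35.3−63.4×168)/0.24 = 20100 J.
ΔU = nCvΔT = 2.92×20.8×(438−637) = -12100 J.
Q = ΔU + W = 8040 J.
State after step 1: P = 63.4 kPa, V = 168 L, T = 438 K.
Step 2 — Isobaric: P stays 63.4 kPa; V/T = const ⇒ T₂ = 536 K, V₂ = 205 L.
W = PΔV = 63.4×(205−168) kPa·L = 2370 J.
ΔU = nCvΔT = 2.92×20.8×(536−438) = 5940 J.
Q = ΔU + W = nCpΔT = 8310 J.
Net over both steps: W = 22500 J, Q = 16400 J, ΔU = -6120 J.

22500 J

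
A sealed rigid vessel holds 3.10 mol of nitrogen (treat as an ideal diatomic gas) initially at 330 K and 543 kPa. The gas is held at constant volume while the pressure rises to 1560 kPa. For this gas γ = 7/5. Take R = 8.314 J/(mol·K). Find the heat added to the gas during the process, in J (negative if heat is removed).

39800 J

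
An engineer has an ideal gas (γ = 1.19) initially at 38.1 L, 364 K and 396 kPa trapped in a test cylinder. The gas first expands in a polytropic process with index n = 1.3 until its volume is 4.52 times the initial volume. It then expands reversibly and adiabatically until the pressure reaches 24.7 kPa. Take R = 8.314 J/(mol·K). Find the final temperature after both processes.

203 K

n = P₁V₁/(RT₁) = 396×38.1/(8.314×364) = 4.99 mol.
Step 1 — Polytropic n=1.3: T₂ = T₁(V₁/V₂)^(n−1) = 364×(0.221)^0.30 = 232 K; P₂ = P₁(V₁/V₂)^n = 55.7 kPa.
W = (P₁V₁−P₂V₂)/(n−1) = (396×38.1−55.7×172)/0.30 = 18300 J.
ΔU = nCvΔT = 4.99×43.8×(232−364) = -28900 J.
Q = ΔU + W = -10600 J.
State after step 1: P = 55.7 kPa, V = 172 L, T = 232 K.
Step 2 — Adiabatic: T₂/T₁ = (P₂/P₁)^((γ−1)/γ) ⇒ T₂ = 232×(0.443)^0.160 = 203 K; V₂ = 341 L.
ΔU = nCvΔT = 4.99×43.8×(203−232) = -6150 J.
Q = 0 for an adiabatic process, so W = −ΔU = 6150 J.
Net over both steps: W = 24500 J, Q = -10600 J, ΔU = -35100 J.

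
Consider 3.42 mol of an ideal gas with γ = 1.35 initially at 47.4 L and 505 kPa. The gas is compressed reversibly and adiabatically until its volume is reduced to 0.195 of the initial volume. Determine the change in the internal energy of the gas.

52800 J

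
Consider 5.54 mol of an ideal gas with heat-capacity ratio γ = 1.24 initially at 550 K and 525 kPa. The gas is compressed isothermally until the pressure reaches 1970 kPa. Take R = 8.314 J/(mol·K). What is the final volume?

12.9 L

V₁ = nRT₁/P₁ = 5.54×8.314×550/525 = 48.3 L.
Isothermal: T stays 550 K; PV = const ⇒ V₂ = 12.9 L, P₂ = 1970 kPa.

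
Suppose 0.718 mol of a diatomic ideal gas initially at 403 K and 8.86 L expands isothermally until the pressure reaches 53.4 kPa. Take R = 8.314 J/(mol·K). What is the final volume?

P₁ = nRT₁/V₁ = 0.718×8.314×403/8.86 = 272 kPa.
Isothermal: T stays 403 K; PV = const ⇒ V₂ = 45.1 L, P₂ = 53.4 kPa.

45.1 L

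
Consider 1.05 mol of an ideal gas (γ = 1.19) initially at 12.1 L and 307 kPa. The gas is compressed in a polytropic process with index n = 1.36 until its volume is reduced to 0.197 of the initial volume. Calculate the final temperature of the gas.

T₁ = P₁V₁/(nR) = 307×12.1/(1.05×8.314) = 426 K.
Polytropic n=1.36: T₂ = T₁(V₁/V₂)^(n−1) = 426×(5.08)^0.36 = 764 K; P₂ = P₁(V₁/V₂)^n = 2800 kPa.

764 K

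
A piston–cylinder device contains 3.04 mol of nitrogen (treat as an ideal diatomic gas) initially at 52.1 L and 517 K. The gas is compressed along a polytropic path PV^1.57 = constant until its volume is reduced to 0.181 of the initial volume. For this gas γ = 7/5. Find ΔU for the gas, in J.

P₁ = nRT₁/V₁ = 3.04×8.314×517/52.1 = 251 kPa.
Polytropic n=1.57: T₂ = T₁(V₁/V₂)^(n−1) = 517×(5.52)^0.57 = 1370 K; P₂ = P₁(V₁/V₂)^n = 3670 kPa.
For an ideal gas ΔU = nCvΔT with Cv = (5/2)R = 20.8 J/(mol·K).
ΔU = 3.04×20.8×(1370−517) = 53900 J.

53900 J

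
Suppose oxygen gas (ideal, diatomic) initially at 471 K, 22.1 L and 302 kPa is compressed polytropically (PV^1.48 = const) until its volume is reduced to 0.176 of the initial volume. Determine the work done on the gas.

18100 J

n = P₁V₁/(RT₁) = 302×22.1/(8.314×471) = 1.70 mol.
Polytropic n=1.48: T₂ = T₁(V₁/V₂)^(n−1) = 471×(5.68)^0.48 = 1080 K; P₂ = P₁(V₁/V₂)^n = 3950 kPa.
W = (P₁V₁−P₂V₂)/(n−1) = (302×22.1−3950×3.89)/0.48 = -18100 J.
Work done on the gas = −W_by = 18100 J.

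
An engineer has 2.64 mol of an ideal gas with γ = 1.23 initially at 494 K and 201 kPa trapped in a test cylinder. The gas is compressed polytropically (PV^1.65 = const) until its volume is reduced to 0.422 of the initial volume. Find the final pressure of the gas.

835 kPa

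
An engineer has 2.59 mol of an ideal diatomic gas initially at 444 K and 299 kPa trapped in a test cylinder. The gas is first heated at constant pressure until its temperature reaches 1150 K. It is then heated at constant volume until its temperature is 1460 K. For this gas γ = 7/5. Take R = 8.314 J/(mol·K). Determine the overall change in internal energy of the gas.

54700 J

V₁ = nRT₁/P₁ = 2.59×8.314×444/299 = 32.0 L.
Step 1 — Isobaric: P stays 299 kPa; V/T = const ⇒ T₂ = 1150 K, V₂ = 82.8 L.
W = PΔV = 299×(82.8−32.0) kPa·L = 15200 J.
ΔU = nCvΔT = 2.59×20.8×(1150−444) = 38000 J.
Q = ΔU + W = nCpΔT = 53200 J.
State after step 1: P = 299 kPa, V = 82.8 L, T = 1150 K.
Step 2 — Isochoric: V stays 82.8 L; P/T = const ⇒ T₂ = 1460 K, P₂ = 380 kPa.
W = 0 (no volume change).
ΔU = nCvΔT = 2.59×20.8×(1460−1150) = 16700 J.
Q = ΔU = 16700 J.
Net over both steps: W = 15200 J, Q = 69900 J, ΔU = 54700 J.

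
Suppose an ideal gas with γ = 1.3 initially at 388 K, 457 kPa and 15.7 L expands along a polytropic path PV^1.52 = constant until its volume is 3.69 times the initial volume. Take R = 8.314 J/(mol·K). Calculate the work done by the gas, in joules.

6800 J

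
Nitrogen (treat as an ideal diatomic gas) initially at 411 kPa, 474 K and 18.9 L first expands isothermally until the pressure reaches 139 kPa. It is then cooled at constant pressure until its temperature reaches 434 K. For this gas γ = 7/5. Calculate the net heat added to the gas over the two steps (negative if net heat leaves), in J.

n = P₁V₁/(RT₁) = 411×18.9/(8.314×474) = 1.97 mol.
Step 1 — Isothermal: T stays 474 K; PV = const ⇒ V₂ = 55.9 L, P₂ = 139 kPa.
ΔU = 0 (ideal gas, T constant).
W = nRT ln(V₂/V₁) = 1.97×8.314×474×ln(2.96) = 8420 J.
Q = ΔU + W = 8420 J.
State after step 1: P = 139 kPa, V = 55.9 L, T = 474 K.
Step 2 — Isobaric: P stays 139 kPa; V/T = const ⇒ T₂ = 434 K, V₂ = 51.2 L.
W = PΔV = 139×(51.2−55.9) kPa·L = -656 J.
ΔU = nCvΔT = 1.97×20.8×(434−474) = -1640 J.
Q = ΔU + W = nCpΔT = -2290 J.
Net over both steps: W = 7770 J, Q = 6130 J, ΔU = -1640 J.

6130 J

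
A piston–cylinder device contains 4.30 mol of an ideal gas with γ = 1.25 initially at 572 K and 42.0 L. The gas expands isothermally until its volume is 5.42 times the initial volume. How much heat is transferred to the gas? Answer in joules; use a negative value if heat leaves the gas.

34600 J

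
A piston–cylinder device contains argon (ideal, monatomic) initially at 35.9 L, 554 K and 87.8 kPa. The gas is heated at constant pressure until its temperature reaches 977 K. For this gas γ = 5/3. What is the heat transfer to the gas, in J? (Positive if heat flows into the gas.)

6020 J

n = P₁V₁/(RT₁) = 87.8×35.9/(8.314×554) = 0.684 mol.
Isobaric: P stays 87.8 kPa; V/T = const ⇒ T₂ = 977 K, V₂ = 63.3 L.
W = PΔV = 87.8×(63.3−35.9) kPa·L = 2410 J.
ΔU = nCvΔT = 0.684×12.5×(977−554) = 3610 J.
Q = ΔU + W = nCpΔT = 6020 J.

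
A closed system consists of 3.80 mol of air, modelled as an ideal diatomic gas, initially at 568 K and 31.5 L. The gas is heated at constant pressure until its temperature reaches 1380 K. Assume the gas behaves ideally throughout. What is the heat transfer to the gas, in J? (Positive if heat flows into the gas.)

89800 J

P₁ = nRT₁/V₁ = 3.80×8.314×568/31.5 = 570 kPa.
Isobaric: P stays 570 kPa; V/T = const ⇒ T₂ = 1380 K, V₂ = 76.5 L.
W = PΔV = 570×(76.5−31.5) kPa·L = 25700 J.
ΔU = nCvΔT = 3.80×20.8×(1380−568) = 64100 J.
Q = ΔU + W = nCpΔT = 89800 J.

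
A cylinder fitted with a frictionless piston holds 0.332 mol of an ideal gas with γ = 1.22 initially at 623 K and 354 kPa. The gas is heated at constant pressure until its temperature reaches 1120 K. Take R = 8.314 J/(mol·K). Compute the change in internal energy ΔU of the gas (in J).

V₁ = nRT₁/P₁ = 0.332×8.314×623/354 = 4.86 L.
Isobaric: P stays 354 kPa; V/T = const ⇒ T₂ = 1120 K, V₂ = 8.73 L.
For an ideal gas ΔU = nCvΔT with Cv = R/(γ−1) = 37.8 J/(mol·K).
ΔU = 0.332×37.8×(1120−623) = 6240 J.

6240 J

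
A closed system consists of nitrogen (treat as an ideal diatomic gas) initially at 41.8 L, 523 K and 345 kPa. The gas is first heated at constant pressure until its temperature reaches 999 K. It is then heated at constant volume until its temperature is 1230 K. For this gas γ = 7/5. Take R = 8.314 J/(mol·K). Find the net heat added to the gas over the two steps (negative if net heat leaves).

61900 J

n = P₁V₁/(RT₁) = 345×41.8/(8.314×523) = 3.32 mol.
Step 1 — Isobaric: P stays 345 kPa; V/T = const ⇒ T₂ = 999 K, V₂ = 79.8 L.
W = PΔV = 345×(79.8−41.8) kPa·L = 13100 J.
ΔU = nCvΔT = 3.32×20.8×(999−523) = 32800 J.
Q = ΔU + W = nCpΔT = 45900 J.
State after step 1: P = 345 kPa, V = 79.8 L, T = 999 K.
Step 2 — Isochoric: V stays 79.8 L; P/T = const ⇒ T₂ = 1230 K, P₂ = 425 kPa.
W = 0 (no volume change).
ΔU = nCvΔT = 3.32×20.8×(1230−999) = 15900 J.
Q = ΔU = 15900 J.
Net over both steps: W = 13100 J, Q = 61900 J, ΔU = 48700 J.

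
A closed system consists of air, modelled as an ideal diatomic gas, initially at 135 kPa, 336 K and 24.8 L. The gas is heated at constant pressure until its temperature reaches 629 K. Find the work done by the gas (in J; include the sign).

2920 J

n = P₁V₁/(RT₁) = 135×24.8/(8.314×336) = 1.20 mol.
Isobaric: P stays 135 kPa; V/T = const ⇒ T₂ = 629 K, V₂ = 46.4 L.
W = PΔV = 135×(46.4−24.8) kPa·L = 2920 J.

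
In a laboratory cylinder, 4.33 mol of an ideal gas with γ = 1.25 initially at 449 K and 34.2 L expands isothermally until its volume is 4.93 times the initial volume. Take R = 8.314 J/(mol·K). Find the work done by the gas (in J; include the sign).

P₁ = nRT₁/V₁ = 4.33×8.314×449/34.2 = 473 kPa.
Isothermal: T stays 449 K; PV = const ⇒ V₂ = 169 L, P₂ = 95.9 kPa.
W = nRT ln(V₂/V₁) = 4.33×8.314×449×ln(4.93) = 25800 J.

25800 J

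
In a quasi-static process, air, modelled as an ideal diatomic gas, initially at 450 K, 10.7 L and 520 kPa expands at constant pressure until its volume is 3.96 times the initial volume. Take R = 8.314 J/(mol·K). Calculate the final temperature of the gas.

1780 K

Isobaric: P stays 520 kPa; V/T = const ⇒ T₂ = 1780 K, V₂ = 42.4 L.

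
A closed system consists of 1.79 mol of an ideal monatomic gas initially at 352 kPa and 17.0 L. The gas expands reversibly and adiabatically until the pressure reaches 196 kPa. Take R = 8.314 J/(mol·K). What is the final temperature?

318 K

T₁ = P₁V₁/(nR) = 352×17.0/(1.79×8.314) = 402 K.
Adiabatic: T₂/T₁ = (P₂/P₁)^((γ−1)/γ) ⇒ T₂ = 402×(0.557)^0.400 = 318 K; V₂ = 24.2 L.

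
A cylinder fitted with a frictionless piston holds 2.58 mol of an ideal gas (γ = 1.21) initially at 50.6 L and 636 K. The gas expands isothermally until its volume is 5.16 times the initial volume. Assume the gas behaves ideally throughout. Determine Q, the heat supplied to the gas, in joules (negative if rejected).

P₁ = nRT₁/V₁ = 2.58×8.314×636/50.6 = 270 kPa.
Isothermal: T stays 636 K; PV = const ⇒ V₂ = 261 L, P₂ = 52.3 kPa.
ΔU = 0 (ideal gas, T constant).
W = nRT ln(V₂/V₁) = 2.58×8.314×636×ln(5.16) = 22400 J.
Q = ΔU + W = 22400 J.

22400 J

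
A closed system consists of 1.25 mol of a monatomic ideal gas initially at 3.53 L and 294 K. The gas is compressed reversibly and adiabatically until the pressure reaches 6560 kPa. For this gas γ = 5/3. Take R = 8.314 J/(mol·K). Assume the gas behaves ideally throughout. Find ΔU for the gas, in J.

5720 J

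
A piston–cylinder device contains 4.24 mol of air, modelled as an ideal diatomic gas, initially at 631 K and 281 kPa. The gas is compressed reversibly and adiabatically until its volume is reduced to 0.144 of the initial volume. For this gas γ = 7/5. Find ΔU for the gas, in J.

65100 J

V₁ = nRT₁/P₁ = 4.24×8.314×631/281 = 79.2 L.
Adiabatic: TV^(γ−1) = const ⇒ T₂ = 631×(6.94)^0.400 = 1370 K; PV^γ = const ⇒ P₂ = 4240 kPa.
For an ideal gas ΔU = nCvΔT with Cv = (5/2)R = 20.8 J/(mol·K).
ΔU = 4.24×20.8×(1370−631) = 65100 J.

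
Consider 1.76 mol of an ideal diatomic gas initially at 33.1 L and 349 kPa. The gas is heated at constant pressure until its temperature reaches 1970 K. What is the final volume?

T₁ = P₁V₁/(nR) = 349×33.1/(1.76×8.314) = 789 K.
Isobaric: P stays 349 kPa; V/T = const ⇒ T₂ = 1970 K, V₂ = 82.6 L.

82.6 L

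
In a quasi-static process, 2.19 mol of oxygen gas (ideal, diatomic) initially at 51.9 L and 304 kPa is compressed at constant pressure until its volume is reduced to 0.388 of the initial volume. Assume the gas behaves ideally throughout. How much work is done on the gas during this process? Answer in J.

T₁ = P₁V₁/(nR) = 304×51.9/(2.19×8.314) = 867 K.
Isobaric: P stays 304 kPa; V/T = const ⇒ T₂ = 336 K, V₂ = 20.1 L.
W = PΔV = 304×(20.1−51.9) kPa·L = -9660 J.
Work done on the gas = −W_by = 9660 J.

9660 J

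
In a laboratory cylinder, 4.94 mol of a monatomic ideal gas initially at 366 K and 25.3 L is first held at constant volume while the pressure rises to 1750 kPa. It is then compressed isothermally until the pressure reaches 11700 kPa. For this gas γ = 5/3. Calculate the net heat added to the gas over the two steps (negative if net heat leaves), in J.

-40300 J

P₁ = nRT₁/V₁ = 4.94×8.314×366/25.3 = 594 kPa.
Step 1 — Isochoric: V stays 25.3 L; P/T = const ⇒ T₂ = 1080 K, P₂ = 1750 kPa.
W = 0 (no volume change).
ΔU = nCvΔT = 4.94×12.5×(1080−366) = 43900 J.
Q = ΔU = 43900 J.
State after step 1: P = 1750 kPa, V = 25.3 L, T = 1080 K.
Step 2 — Isothermal: T stays 1080 K; PV = const ⇒ V₂ = 3.78 L, P₂ = 11700 kPa.
ΔU = 0 (ideal gas, T constant).
W = nRT ln(V₂/V₁) = 4.94×8.314×1080×ln(0.150) = -84100 J.
Q = ΔU + W = -84100 J.
Net over both steps: W = -84100 J, Q = -40300 J, ΔU = 43900 J.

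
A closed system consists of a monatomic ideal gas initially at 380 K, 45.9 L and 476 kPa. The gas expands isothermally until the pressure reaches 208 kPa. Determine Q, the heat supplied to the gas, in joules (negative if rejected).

18100 J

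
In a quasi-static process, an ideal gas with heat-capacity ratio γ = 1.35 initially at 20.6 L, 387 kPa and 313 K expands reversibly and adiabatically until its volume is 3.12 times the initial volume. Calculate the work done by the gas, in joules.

7480 J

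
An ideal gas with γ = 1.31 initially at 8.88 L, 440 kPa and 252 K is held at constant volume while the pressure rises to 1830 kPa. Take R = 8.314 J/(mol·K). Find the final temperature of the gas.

Isochoric: V stays 8.88 L; P/T = const ⇒ T₂ = 1050 K, P₂ = 1830 kPa.

1050 K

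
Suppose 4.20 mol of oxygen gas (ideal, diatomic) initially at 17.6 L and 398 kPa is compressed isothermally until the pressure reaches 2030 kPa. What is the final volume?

3.45 L

T₁ = P₁V₁/(nR) = 398×17.6/(4.20×8.314) = 201 K.
Isothermal: T stays 201 K; PV = const ⇒ V₂ = 3.45 L, P₂ = 2030 kPa.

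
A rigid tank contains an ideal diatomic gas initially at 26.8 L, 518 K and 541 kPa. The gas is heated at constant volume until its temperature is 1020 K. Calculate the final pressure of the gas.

1070 kPa

Isochoric: V stays 26.8 L; P/T = const ⇒ T₂ = 1020 K, P₂ = 1070 kPa.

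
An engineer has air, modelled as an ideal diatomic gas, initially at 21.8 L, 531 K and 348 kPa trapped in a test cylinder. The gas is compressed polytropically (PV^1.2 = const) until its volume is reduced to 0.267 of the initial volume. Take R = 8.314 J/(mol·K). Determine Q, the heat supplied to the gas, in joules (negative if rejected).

-5730 J

n = P₁V₁/(RT₁) = 348×21.8/(8.314×531) = 1.72 mol.
Polytropic n=1.2: T₂ = T₁(V₁/V₂)^(n−1) = 531×(3.75)^0.20 = 692 K; P₂ = P₁(V₁/V₂)^n = 1700 kPa.
W = (P₁V₁−P₂V₂)/(n−1) = (348×21.8−1700×5.82)/0.20 = -11500 J.
ΔU = nCvΔT = 1.72×20.8×(692−531) = 5730 J.
Q = ΔU + W = -5730 J.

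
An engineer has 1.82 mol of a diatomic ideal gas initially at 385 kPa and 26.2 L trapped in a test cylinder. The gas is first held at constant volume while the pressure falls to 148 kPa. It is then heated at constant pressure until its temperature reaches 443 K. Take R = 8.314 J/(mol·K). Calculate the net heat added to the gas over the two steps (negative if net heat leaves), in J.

-5630 J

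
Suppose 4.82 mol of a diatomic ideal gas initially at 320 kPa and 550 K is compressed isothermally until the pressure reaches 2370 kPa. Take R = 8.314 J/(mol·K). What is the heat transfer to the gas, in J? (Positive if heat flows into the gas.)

-44100 J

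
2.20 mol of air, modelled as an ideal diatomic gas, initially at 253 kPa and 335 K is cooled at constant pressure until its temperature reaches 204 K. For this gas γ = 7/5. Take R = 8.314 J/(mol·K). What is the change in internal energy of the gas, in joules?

V₁ = nRT₁/P₁ = 2.20×8.314×335/253 = 24.2 L.
Isobaric: P stays 253 kPa; V/T = const ⇒ T₂ = 204 K, V₂ = 14.7 L.
For an ideal gas ΔU = nCvΔT with Cv = (5/2)R = 20.8 J/(mol·K).
ΔU = 2.20×20.8×(204−335) = -5990 J.

-5990 J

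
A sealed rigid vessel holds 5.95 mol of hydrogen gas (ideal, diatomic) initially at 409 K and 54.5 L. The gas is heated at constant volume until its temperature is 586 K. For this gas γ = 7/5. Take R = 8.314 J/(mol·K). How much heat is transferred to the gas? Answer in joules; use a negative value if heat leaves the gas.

21900 J

P₁ = nRT₁/V₁ = 5.95×8.314×409/54.5 = 371 kPa.
Isochoric: V stays 54.5 L; P/T = const ⇒ T₂ = 586 K, P₂ = 532 kPa.
W = 0 (no volume change).
ΔU = nCvΔT = 5.95×20.8×(586−409) = 21900 J.
Q = ΔU = 21900 J.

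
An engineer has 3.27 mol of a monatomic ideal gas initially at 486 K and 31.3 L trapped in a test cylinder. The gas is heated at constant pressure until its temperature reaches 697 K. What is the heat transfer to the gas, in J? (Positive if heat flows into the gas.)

14300 J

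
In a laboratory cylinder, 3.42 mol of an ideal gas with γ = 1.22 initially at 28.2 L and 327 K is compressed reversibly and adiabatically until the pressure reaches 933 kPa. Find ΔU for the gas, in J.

P₁ = nRT₁/V₁ = 3.42×8.314×327/28.2 = 330 kPa.
Adiabatic: T₂/T₁ = (P₂/P₁)^((γ−1)/γ) ⇒ T₂ = 327×(2.83)^0.180 = 394 K; V₂ = 12.0 L.
For an ideal gas ΔU = nCvΔT with Cv = R/(γ−1) = 37.8 J/(mol·K).
ΔU = 3.42×37.8×(394−327) = 8720 J.

8720 J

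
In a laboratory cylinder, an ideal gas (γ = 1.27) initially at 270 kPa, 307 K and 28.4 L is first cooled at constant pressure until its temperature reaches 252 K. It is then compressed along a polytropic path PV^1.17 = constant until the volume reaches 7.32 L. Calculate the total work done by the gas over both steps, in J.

-9430 J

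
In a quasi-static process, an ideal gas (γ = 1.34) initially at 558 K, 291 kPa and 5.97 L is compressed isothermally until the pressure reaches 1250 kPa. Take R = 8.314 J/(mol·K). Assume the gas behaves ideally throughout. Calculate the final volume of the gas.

1.39 L

Isothermal: T stays 558 K; PV = const ⇒ V₂ = 1.39 L, P₂ = 1250 kPa.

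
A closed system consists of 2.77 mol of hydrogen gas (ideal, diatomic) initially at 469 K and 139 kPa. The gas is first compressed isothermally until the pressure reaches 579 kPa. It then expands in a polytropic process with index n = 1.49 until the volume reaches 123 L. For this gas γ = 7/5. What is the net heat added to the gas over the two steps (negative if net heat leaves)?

V₁ = nRT₁/P₁ = 2.77×8.314×469/139 = 77.7 L.
Step 1 — Isothermal: T stays 469 K; PV = const ⇒ V₂ = 18.7 L, P₂ = 579 kPa.
ΔU = 0 (ideal gas, T constant).
W = nRT ln(V₂/V₁) = 2.77×8.314×469×ln(0.240) = -15400 J.
Q = ΔU + W = -15400 J.
State after step 1: P = 579 kPa, V = 18.7 L, T = 469 K.
Step 2 — Polytropic n=1.49: T₂ = T₁(V₁/V₂)^(n−1) = 469×(0.152)^0.49 = 186 K; P₂ = P₁(V₁/V₂)^n = 34.8 kPa.
W = (P₁V₁−P₂V₂)/(n−1) = (579×18.7−34.8×123)/0.49 = 13300 J.
ΔU = nCvΔT = 2.77×20.8×(186−469) = -16300 J.
Q = ΔU + W = -2990 J.
Net over both steps: W = -2120 J, Q = -18400 J, ΔU = -16300 J.

-18400 J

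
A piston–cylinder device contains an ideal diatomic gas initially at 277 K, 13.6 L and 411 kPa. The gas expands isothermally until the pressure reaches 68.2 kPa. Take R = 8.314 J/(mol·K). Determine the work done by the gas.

10000 J

n = P₁V₁/(RT₁) = 411×13.6/(8.314×277) = 2.43 mol.
Isothermal: T stays 277 K; PV = const ⇒ V₂ = 82.0 L, P₂ = 68.2 kPa.
W = nRT ln(V₂/V₁) = 2.43×8.314×277×ln(6.03) = 10000 J.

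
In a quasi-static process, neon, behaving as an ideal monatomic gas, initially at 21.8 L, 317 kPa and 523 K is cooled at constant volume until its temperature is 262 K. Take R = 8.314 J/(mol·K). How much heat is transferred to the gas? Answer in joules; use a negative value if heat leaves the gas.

n = P₁V₁/(RT₁) = 317×21.8/(8.314×523) = 1.59 mol.
Isochoric: V stays 21.8 L; P/T = const ⇒ T₂ = 262 K, P₂ = 159 kPa.
W = 0 (no volume change).
ΔU = nCvΔT = 1.59×12.5×(262−523) = -5170 J.
Q = ΔU = -5170 J.

-5170 J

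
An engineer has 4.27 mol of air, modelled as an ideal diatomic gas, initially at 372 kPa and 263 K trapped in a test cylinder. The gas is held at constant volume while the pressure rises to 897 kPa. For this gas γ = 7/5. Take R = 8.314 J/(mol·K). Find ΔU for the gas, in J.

32900 J

V₁ = nRT₁/P₁ = 4.27×8.314×263/372 = 25.1 L.
Isochoric: V stays 25.1 L; P/T = const ⇒ T₂ = 634 K, P₂ = 897 kPa.
For an ideal gas ΔU = nCvΔT with Cv = (5/2)R = 20.8 J/(mol·K).
ΔU = 4.27×20.8×(634−263) = 32900 J.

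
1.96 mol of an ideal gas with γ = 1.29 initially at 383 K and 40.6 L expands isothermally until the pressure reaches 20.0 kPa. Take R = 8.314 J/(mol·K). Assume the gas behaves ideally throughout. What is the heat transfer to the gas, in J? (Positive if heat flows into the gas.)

P₁ = nRT₁/V₁ = 1.96×8.314×383/40.6 = 154 kPa.
Isothermal: T stays 383 K; PV = const ⇒ V₂ = 312 L, P₂ = 20.0 kPa.
ΔU = 0 (ideal gas, T constant).
W = nRT ln(V₂/V₁) = 1.96×8.314×383×ln(7.69) = 12700 J.
Q = ΔU + W = 12700 J.

12700 J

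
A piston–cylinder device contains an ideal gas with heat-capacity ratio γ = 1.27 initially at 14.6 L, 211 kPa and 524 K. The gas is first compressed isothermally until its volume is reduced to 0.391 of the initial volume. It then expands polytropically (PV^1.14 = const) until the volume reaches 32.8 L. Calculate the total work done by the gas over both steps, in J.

1880 J

n = P₁V₁/(RT₁) = 211×14.6/(8.314×524) = 0.707 mol.
Step 1 — Isothermal: T stays 524 K; PV = const ⇒ V₂ = 5.71 L, P₂ = 540 kPa.
ΔU = 0 (ideal gas, T constant).
W = nRT ln(V₂/V₁) = 0.707×8.314×524×ln(0.391) = -2890 J.
Q = ΔU + W = -2890 J.
State after step 1: P = 540 kPa, V = 5.71 L, T = 524 K.
Step 2 — Polytropic n=1.14: T₂ = T₁(V₁/V₂)^(n−1) = 524×(0.174)^0.14 = 410 K; P₂ = P₁(V₁/V₂)^n = 73.5 kPa.
W = (P₁V₁−P₂V₂)/(n−1) = (540×5.71−73.5×32.8)/0.14 = 4780 J.
ΔU = nCvΔT = 0.707×30.8×(410−524) = -2480 J.
Q = ΔU + W = 2300 J.
Net over both steps: W = 1880 J, Q = -592 J, ΔU = -2480 J.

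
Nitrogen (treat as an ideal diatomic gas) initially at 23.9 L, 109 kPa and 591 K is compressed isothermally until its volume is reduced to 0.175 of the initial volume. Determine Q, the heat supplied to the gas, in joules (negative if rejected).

-4540 J

n = P₁V₁/(RT₁) = 109×23.9/(8.314×591) = 0.530 mol.
Isothermal: T stays 591 K; PV = const ⇒ V₂ = 4.18 L, P₂ = 623 kPa.
ΔU = 0 (ideal gas, T constant).
W = nRT ln(V₂/V₁) = 0.530×8.314×591×ln(0.175) = -4540 J.
Q = ΔU + W = -4540 J.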